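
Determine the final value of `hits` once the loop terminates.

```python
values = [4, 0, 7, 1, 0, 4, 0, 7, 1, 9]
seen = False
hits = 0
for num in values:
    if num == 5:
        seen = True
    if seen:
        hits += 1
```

Let's trace through this code step by step.

Initialize: values = [4, 0, 7, 1, 0, 4, 0, 7, 1, 9]
Initialize: seen = False
Initialize: hits = 0
Entering loop: for num in values:
After iteration 1: num = 4, hits = 0
After iteration 2: num = 0, hits = 0
After iteration 3: num = 7, hits = 0
After iteration 4: num = 1, hits = 0
After iteration 5: num = 0, hits = 0
After iteration 6: num = 4, hits = 0
After iteration 7: num = 0, hits = 0
After iteration 8: num = 7, hits = 0
After iteration 9: num = 1, hits = 0
After iteration 10: num = 9, hits = 0
Loop ends.

Final answer: 0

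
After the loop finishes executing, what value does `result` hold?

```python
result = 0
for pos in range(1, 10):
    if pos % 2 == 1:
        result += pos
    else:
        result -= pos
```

Let's trace through this code step by step.

Initialize: result = 0
Entering loop: for pos in range(1, 10):
After iteration 1: pos = 1, result = 1
After iteration 2: pos = 2, result = -1
After iteration 3: pos = 3, result = 2
After iteration 4: pos = 4, result = -2
After iteration 5: pos = 5, result = 3
After iteration 6: pos = 6, result = -3
After iteration 7: pos = 7, result = 4
After iteration 8: pos = 8, result = -4
After iteration 9: pos = 9, result = 5
Loop ends.

Final answer: 5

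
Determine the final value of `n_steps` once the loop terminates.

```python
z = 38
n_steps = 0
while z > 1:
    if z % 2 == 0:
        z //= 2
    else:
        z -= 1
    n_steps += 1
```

Let's trace through this code step by step.

Initialize: z = 38
Initialize: n_steps = 0
Entering loop: while z > 1:
After iteration 1: z = 19, n_steps = 1
After iteration 2: z = 18, n_steps = 2
After iteration 3: z = 9, n_steps = 3
After iteration 4: z = 8, n_steps = 4
After iteration 5: z = 4, n_steps = 5
After iteration 6: z = 2, n_steps = 6
After iteration 7: z = 1, n_steps = 7
Loop ends.

Final answer: 7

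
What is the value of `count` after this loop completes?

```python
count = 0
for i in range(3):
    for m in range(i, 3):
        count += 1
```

Let's trace through this code step by step.

Initialize: count = 0
Entering loop: for i in range(3):
After iteration 1: i = 0, count = 3
After iteration 2: i = 1, count = 5
After iteration 3: i = 2, count = 6
Loop ends.

Final answer: 6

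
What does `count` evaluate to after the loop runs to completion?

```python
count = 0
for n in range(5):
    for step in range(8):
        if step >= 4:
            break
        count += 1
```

Let's trace through this code step by step.

Initialize: count = 0
Entering loop: for n in range(5):
After iteration 1: n = 0, count = 4
After iteration 2: n = 1, count = 8
After iteration 3: n = 2, count = 12
After iteration 4: n = 3, count = 16
After iteration 5: n = 4, count = 20
Loop ends.

Final answer: 20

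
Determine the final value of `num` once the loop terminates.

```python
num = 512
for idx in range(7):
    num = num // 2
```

Let's trace through this code step by step.

Initialize: num = 512
Entering loop: for idx in range(7):
After iteration 1: idx = 0, num = 256
After iteration 2: idx = 1, num = 128
After iteration 3: idx = 2, num = 64
After iteration 4: idx = 3, num = 32
After iteration 5: idx = 4, num = 16
After iteration 6: idx = 5, num = 8
After iteration 7: idx = 6, num = 4
Loop ends.

Final answer: 4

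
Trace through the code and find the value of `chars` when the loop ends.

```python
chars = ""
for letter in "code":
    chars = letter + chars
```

Let's trace through this code step by step.

Initialize: chars = ''
Entering loop: for letter in "code":
After iteration 1: letter = 'c', chars = 'c'
After iteration 2: letter = 'o', chars = 'oc'
After iteration 3: letter = 'd', chars = 'doc'
After iteration 4: letter = 'e', chars = 'edoc'
Loop ends.

Final answer: 'edoc'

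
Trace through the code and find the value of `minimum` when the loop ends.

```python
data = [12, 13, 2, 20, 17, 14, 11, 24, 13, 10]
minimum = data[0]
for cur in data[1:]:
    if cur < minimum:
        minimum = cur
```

Let's trace through this code step by step.

Initialize: data = [12, 13, 2, 20, 17, 14, 11, 24, 13, 10]
Initialize: minimum = 12
Entering loop: for cur in data[1:]:
After iteration 1: cur = 13, minimum = 12
After iteration 2: cur = 2, minimum = 2
After iteration 3: cur = 20, minimum = 2
After iteration 4: cur = 17, minimum = 2
After iteration 5: cur = 14, minimum = 2
After iteration 6: cur = 11, minimum = 2
After iteration 7: cur = 24, minimum = 2
After iteration 8: cur = 13, minimum = 2
After iteration 9: cur = 10, minimum = 2
Loop ends.

Final answer: 2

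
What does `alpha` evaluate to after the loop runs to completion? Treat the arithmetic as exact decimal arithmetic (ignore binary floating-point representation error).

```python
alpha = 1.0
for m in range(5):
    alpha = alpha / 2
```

Let's trace through this code step by step.

Initialize: alpha = 1.0
Entering loop: for m in range(5):
After iteration 1: m = 0, alpha = 0.5
After iteration 2: m = 1, alpha = 0.25
After iteration 3: m = 2, alpha = 0.125
After iteration 4: m = 3, alpha = 0.0625
After iteration 5: m = 4, alpha = 0.03125
Loop ends.

Final answer: 0.03125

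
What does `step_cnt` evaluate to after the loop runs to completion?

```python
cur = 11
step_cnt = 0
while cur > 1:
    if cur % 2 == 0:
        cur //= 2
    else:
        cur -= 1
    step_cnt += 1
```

Let's trace through this code step by step.

Initialize: cur = 11
Initialize: step_cnt = 0
Entering loop: while cur > 1:
After iteration 1: cur = 10, step_cnt = 1
After iteration 2: cur = 5, step_cnt = 2
After iteration 3: cur = 4, step_cnt = 3
After iteration 4: cur = 2, step_cnt = 4
After iteration 5: cur = 1, step_cnt = 5
Loop ends.

Final answer: 5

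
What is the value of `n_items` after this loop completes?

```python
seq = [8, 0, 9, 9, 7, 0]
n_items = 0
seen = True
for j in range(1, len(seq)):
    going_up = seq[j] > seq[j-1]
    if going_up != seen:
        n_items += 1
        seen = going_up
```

Let's trace through this code step by step.

Initialize: seq = [8, 0, 9, 9, 7, 0]
Initialize: n_items = 0
Initialize: seen = True
Entering loop: for j in range(1, len(seq)):
After iteration 1: j = 1, n_items = 1, seen = False, going_up = False
After iteration 2: j = 2, n_items = 2, seen = True, going_up = True
After iteration 3: j = 3, n_items = 3, seen = False, going_up = False
After iteration 4: j = 4, n_items = 3, seen = False, going_up = False
After iteration 5: j = 5, n_items = 3, seen = False, going_up = False
Loop ends.

Final answer: 3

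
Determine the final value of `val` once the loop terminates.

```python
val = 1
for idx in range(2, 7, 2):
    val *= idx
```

Let's trace through this code step by step.

Initialize: val = 1
Entering loop: for idx in range(2, 7, 2):
After iteration 1: idx = 2, val = 2
After iteration 2: idx = 4, val = 8
After iteration 3: idx = 6, val = 48
Loop ends.

Final answer: 48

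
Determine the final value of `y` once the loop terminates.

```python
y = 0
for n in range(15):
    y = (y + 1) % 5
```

Let's trace through this code step by step.

Initialize: y = 0
Entering loop: for n in range(15):
After iteration 1: n = 0, y = 1
After iteration 2: n = 1, y = 2
After iteration 3: n = 2, y = 3
After iteration 4: n = 3, y = 4
After iteration 5: n = 4, y = 0
After iteration 6: n = 5, y = 1
After iteration 7: n = 6, y = 2
After iteration 8: n = 7, y = 3
After iteration 9: n = 8, y = 4
After iteration 10: n = 9, y = 0
After iteration 11: n = 10, y = 1
After iteration 12: n = 11, y = 2
After iteration 13: n = 12, y = 3
After iteration 14: n = 13, y = 4
After iteration 15: n = 14, y = 0
Loop ends.

Final answer: 0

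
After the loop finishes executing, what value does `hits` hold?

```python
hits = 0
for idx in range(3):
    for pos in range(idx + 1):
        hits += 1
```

Let's trace through this code step by step.

Initialize: hits = 0
Entering loop: for idx in range(3):
After iteration 1: idx = 0, hits = 1, pos = 0
After iteration 2: idx = 1, hits = 3, pos = 1
After iteration 3: idx = 2, hits = 6, pos = 2
Loop ends.

Final answer: 6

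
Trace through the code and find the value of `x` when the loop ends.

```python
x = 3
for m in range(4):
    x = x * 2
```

Let's trace through this code step by step.

Initialize: x = 3
Entering loop: for m in range(4):
After iteration 1: m = 0, x = 6
After iteration 2: m = 1, x = 12
After iteration 3: m = 2, x = 24
After iteration 4: m = 3, x = 48
Loop ends.

Final answer: 48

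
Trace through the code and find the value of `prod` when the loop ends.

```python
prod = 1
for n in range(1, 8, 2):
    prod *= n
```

Let's trace through this code step by step.

Initialize: prod = 1
Entering loop: for n in range(1, 8, 2):
After iteration 1: n = 1, prod = 1
After iteration 2: n = 3, prod = 3
After iteration 3: n = 5, prod = 15
After iteration 4: n = 7, prod = 105
Loop ends.

Final answer: 105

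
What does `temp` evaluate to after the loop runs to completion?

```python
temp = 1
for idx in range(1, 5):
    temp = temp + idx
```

Let's trace through this code step by step.

Initialize: temp = 1
Entering loop: for idx in range(1, 5):
After iteration 1: idx = 1, temp = 2
After iteration 2: idx = 2, temp = 4
After iteration 3: idx = 3, temp = 7
After iteration 4: idx = 4, temp = 11
Loop ends.

Final answer: 11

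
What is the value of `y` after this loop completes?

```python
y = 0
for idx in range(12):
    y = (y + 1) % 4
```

Let's trace through this code step by step.

Initialize: y = 0
Entering loop: for idx in range(12):
After iteration 1: idx = 0, y = 1
After iteration 2: idx = 1, y = 2
After iteration 3: idx = 2, y = 3
After iteration 4: idx = 3, y = 0
After iteration 5: idx = 4, y = 1
After iteration 6: idx = 5, y = 2
After iteration 7: idx = 6, y = 3
After iteration 8: idx = 7, y = 0
After iteration 9: idx = 8, y = 1
After iteration 10: idx = 9, y = 2
After iteration 11: idx = 10, y = 3
After iteration 12: idx = 11, y = 0
Loop ends.

Final answer: 0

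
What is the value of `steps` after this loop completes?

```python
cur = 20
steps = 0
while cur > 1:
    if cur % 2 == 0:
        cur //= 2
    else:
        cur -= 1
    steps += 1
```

Let's trace through this code step by step.

Initialize: cur = 20
Initialize: steps = 0
Entering loop: while cur > 1:
After iteration 1: cur = 10, steps = 1
After iteration 2: cur = 5, steps = 2
After iteration 3: cur = 4, steps = 3
After iteration 4: cur = 2, steps = 4
After iteration 5: cur = 1, steps = 5
Loop ends.

Final answer: 5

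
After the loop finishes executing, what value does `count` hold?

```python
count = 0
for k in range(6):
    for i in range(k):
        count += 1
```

Let's trace through this code step by step.

Initialize: count = 0
Entering loop: for k in range(6):
After iteration 1: k = 0, count = 0
After iteration 2: k = 1, count = 1, i = 0
After iteration 3: k = 2, count = 3, i = 1
After iteration 4: k = 3, count = 6, i = 2
After iteration 5: k = 4, count = 10, i = 3
After iteration 6: k = 5, count = 15, i = 4
Loop ends.

Final answer: 15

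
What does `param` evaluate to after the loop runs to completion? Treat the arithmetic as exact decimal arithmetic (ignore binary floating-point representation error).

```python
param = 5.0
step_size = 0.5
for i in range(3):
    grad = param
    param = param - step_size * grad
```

Let's trace through this code step by step.

Initialize: param = 5.0
Initialize: step_size = 0.5
Entering loop: for i in range(3):
After iteration 1: i = 0, param = 2.5, grad = 5.0
After iteration 2: i = 1, param = 1.25, grad = 2.5
After iteration 3: i = 2, param = 0.625, grad = 1.25
Loop ends.

Final answer: 0.625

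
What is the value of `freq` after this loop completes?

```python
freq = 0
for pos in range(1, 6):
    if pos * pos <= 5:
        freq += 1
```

Let's trace through this code step by step.

Initialize: freq = 0
Entering loop: for pos in range(1, 6):
After iteration 1: pos = 1, freq = 1
After iteration 2: pos = 2, freq = 2
After iteration 3: pos = 3, freq = 2
After iteration 4: pos = 4, freq = 2
After iteration 5: pos = 5, freq = 2
Loop ends.

Final answer: 2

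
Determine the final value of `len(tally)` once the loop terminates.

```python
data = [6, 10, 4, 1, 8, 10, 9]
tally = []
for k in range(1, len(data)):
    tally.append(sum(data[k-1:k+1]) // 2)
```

Let's trace through this code step by step.

Initialize: data = [6, 10, 4, 1, 8, 10, 9]
Initialize: tally = []
Entering loop: for k in range(1, len(data)):
After iteration 1: k = 1, tally = [8]
After iteration 2: k = 2, tally = [8, 7]
After iteration 3: k = 3, tally = [8, 7, 2]
After iteration 4: k = 4, tally = [8, 7, 2, 4]
After iteration 5: k = 5, tally = [8, 7, 2, 4, 9]
After iteration 6: k = 6, tally = [8, 7, 2, 4, 9, 9]
Loop ends.
len(tally) = 6

Final answer: 6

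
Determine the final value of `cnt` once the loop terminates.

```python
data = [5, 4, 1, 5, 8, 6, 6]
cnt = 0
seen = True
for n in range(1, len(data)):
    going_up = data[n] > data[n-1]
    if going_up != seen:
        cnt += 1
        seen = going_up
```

Let's trace through this code step by step.

Initialize: data = [5, 4, 1, 5, 8, 6, 6]
Initialize: cnt = 0
Initialize: seen = True
Entering loop: for n in range(1, len(data)):
After iteration 1: n = 1, cnt = 1, seen = False, going_up = False
After iteration 2: n = 2, cnt = 1, seen = False, going_up = False
After iteration 3: n = 3, cnt = 2, seen = True, going_up = True
After iteration 4: n = 4, cnt = 2, seen = True, going_up = True
After iteration 5: n = 5, cnt = 3, seen = False, going_up = False
After iteration 6: n = 6, cnt = 3, seen = False, going_up = False
Loop ends.

Final answer: 3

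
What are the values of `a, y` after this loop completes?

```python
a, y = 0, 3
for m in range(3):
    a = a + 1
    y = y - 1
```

Let's trace through this code step by step.

Initialize: a = 0
Initialize: y = 3
Entering loop: for m in range(3):
After iteration 1: m = 0, a = 1, y = 2
After iteration 2: m = 1, a = 2, y = 1
After iteration 3: m = 2, a = 3, y = 0
Loop ends.

Final answer: 3, 0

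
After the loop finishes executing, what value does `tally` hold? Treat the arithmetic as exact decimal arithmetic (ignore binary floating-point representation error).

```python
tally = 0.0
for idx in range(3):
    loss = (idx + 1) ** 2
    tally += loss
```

Let's trace through this code step by step.

Initialize: tally = 0.0
Entering loop: for idx in range(3):
After iteration 1: idx = 0, tally = 1.0, loss = 1
After iteration 2: idx = 1, tally = 5.0, loss = 4
After iteration 3: idx = 2, tally = 14.0, loss = 9
Loop ends.

Final answer: 14.0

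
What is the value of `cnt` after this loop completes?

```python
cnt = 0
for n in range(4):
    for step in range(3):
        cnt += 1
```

Let's trace through this code step by step.

Initialize: cnt = 0
Entering loop: for n in range(4):
After iteration 1: n = 0, cnt = 3
After iteration 2: n = 1, cnt = 6
After iteration 3: n = 2, cnt = 9
After iteration 4: n = 3, cnt = 12
Loop ends.

Final answer: 12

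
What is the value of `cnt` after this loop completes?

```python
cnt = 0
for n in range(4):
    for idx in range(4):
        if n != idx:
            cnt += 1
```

Let's trace through this code step by step.

Initialize: cnt = 0
Entering loop: for n in range(4):
After iteration 1: n = 0, cnt = 3
After iteration 2: n = 1, cnt = 6
After iteration 3: n = 2, cnt = 9
After iteration 4: n = 3, cnt = 12
Loop ends.

Final answer: 12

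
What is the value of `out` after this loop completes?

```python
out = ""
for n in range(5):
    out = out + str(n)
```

Let's trace through this code step by step.

Initialize: out = ''
Entering loop: for n in range(5):
After iteration 1: n = 0, out = '0'
After iteration 2: n = 1, out = '01'
After iteration 3: n = 2, out = '012'
After iteration 4: n = 3, out = '0123'
After iteration 5: n = 4, out = '01234'
Loop ends.

Final answer: '01234'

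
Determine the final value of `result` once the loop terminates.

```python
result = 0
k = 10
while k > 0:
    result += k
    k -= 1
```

Let's trace through this code step by step.

Initialize: result = 0
Initialize: k = 10
Entering loop: while k > 0:
After iteration 1: result = 10, k = 9
After iteration 2: result = 19, k = 8
After iteration 3: result = 27, k = 7
After iteration 4: result = 34, k = 6
After iteration 5: result = 40, k = 5
After iteration 6: result = 45, k = 4
After iteration 7: result = 49, k = 3
After iteration 8: result = 52, k = 2
After iteration 9: result = 54, k = 1
After iteration 10: result = 55, k = 0
Loop ends.

Final answer: 55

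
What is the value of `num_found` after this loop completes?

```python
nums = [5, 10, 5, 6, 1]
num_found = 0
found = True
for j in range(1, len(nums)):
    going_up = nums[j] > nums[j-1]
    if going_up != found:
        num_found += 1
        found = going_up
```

Let's trace through this code step by step.

Initialize: nums = [5, 10, 5, 6, 1]
Initialize: num_found = 0
Initialize: found = True
Entering loop: for j in range(1, len(nums)):
After iteration 1: j = 1, num_found = 0, found = True, going_up = True
After iteration 2: j = 2, num_found = 1, found = False, going_up = False
After iteration 3: j = 3, num_found = 2, found = True, going_up = True
After iteration 4: j = 4, num_found = 3, found = False, going_up = False
Loop ends.

Final answer: 3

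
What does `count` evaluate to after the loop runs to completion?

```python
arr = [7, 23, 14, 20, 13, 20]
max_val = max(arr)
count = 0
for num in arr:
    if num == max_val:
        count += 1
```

Let's trace through this code step by step.

Initialize: arr = [7, 23, 14, 20, 13, 20]
Initialize: max_val = 23
Initialize: count = 0
Entering loop: for num in arr:
After iteration 1: num = 7, count = 0
After iteration 2: num = 23, count = 1
After iteration 3: num = 14, count = 1
After iteration 4: num = 20, count = 1
After iteration 5: num = 13, count = 1
After iteration 6: num = 20, count = 1
Loop ends.

Final answer: 1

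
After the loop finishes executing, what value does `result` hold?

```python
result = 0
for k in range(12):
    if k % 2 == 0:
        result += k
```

Let's trace through this code step by step.

Initialize: result = 0
Entering loop: for k in range(12):
After iteration 1: k = 0, result = 0
After iteration 2: k = 1, result = 0
After iteration 3: k = 2, result = 2
After iteration 4: k = 3, result = 2
After iteration 5: k = 4, result = 6
After iteration 6: k = 5, result = 6
After iteration 7: k = 6, result = 12
After iteration 8: k = 7, result = 12
After iteration 9: k = 8, result = 20
After iteration 10: k = 9, result = 20
After iteration 11: k = 10, result = 30
After iteration 12: k = 11, result = 30
Loop ends.

Final answer: 30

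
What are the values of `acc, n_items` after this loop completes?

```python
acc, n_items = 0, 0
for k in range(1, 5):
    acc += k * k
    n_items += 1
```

Let's trace through this code step by step.

Initialize: acc = 0
Initialize: n_items = 0
Entering loop: for k in range(1, 5):
After iteration 1: k = 1, acc = 1, n_items = 1
After iteration 2: k = 2, acc = 5, n_items = 2
After iteration 3: k = 3, acc = 14, n_items = 3
After iteration 4: k = 4, acc = 30, n_items = 4
Loop ends.

Final answer: 30, 4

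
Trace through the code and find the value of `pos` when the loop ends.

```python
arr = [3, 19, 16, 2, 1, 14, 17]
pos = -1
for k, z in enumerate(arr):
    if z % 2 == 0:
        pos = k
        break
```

Let's trace through this code step by step.

Initialize: arr = [3, 19, 16, 2, 1, 14, 17]
Initialize: pos = -1
Entering loop: for k, z in enumerate(arr):
After iteration 1: k = 0, z = 3, pos = -1
After iteration 2: k = 1, z = 19, pos = -1
After iteration 3: k = 2, z = 16, pos = 2
Loop ends.

Final answer: 2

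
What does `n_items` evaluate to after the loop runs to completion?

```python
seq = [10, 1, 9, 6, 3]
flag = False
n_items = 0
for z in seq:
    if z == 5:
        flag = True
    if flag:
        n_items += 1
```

Let's trace through this code step by step.

Initialize: seq = [10, 1, 9, 6, 3]
Initialize: flag = False
Initialize: n_items = 0
Entering loop: for z in seq:
After iteration 1: z = 10, n_items = 0
After iteration 2: z = 1, n_items = 0
After iteration 3: z = 9, n_items = 0
After iteration 4: z = 6, n_items = 0
After iteration 5: z = 3, n_items = 0
Loop ends.

Final answer: 0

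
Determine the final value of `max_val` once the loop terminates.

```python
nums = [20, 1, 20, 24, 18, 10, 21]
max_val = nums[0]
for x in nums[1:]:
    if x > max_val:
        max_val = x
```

Let's trace through this code step by step.

Initialize: nums = [20, 1, 20, 24, 18, 10, 21]
Initialize: max_val = 20
Entering loop: for x in nums[1:]:
After iteration 1: x = 1, max_val = 20
After iteration 2: x = 20, max_val = 20
After iteration 3: x = 24, max_val = 24
After iteration 4: x = 18, max_val = 24
After iteration 5: x = 10, max_val = 24
After iteration 6: x = 21, max_val = 24
Loop ends.

Final answer: 24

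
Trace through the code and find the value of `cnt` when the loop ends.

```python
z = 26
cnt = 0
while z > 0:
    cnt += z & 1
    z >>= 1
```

Let's trace through this code step by step.

Initialize: z = 26
Initialize: cnt = 0
Entering loop: while z > 0:
After iteration 1: z = 13, cnt = 0
After iteration 2: z = 6, cnt = 1
After iteration 3: z = 3, cnt = 1
After iteration 4: z = 1, cnt = 2
After iteration 5: z = 0, cnt = 3
Loop ends.

Final answer: 3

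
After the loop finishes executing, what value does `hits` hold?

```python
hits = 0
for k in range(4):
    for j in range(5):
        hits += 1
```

Let's trace through this code step by step.

Initialize: hits = 0
Entering loop: for k in range(4):
After iteration 1: k = 0, hits = 5
After iteration 2: k = 1, hits = 10
After iteration 3: k = 2, hits = 15
After iteration 4: k = 3, hits = 20
Loop ends.

Final answer: 20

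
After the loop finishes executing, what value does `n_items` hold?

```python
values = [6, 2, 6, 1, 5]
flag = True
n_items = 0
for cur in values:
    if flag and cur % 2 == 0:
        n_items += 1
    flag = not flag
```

Let's trace through this code step by step.

Initialize: values = [6, 2, 6, 1, 5]
Initialize: flag = True
Initialize: n_items = 0
Entering loop: for cur in values:
After iteration 1: cur = 6, flag = False, n_items = 1
After iteration 2: cur = 2, flag = True, n_items = 1
After iteration 3: cur = 6, flag = False, n_items = 2
After iteration 4: cur = 1, flag = True, n_items = 2
After iteration 5: cur = 5, flag = False, n_items = 2
Loop ends.

Final answer: 2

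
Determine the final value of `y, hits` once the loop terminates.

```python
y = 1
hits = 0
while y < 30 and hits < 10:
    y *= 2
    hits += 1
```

Let's trace through this code step by step.

Initialize: y = 1
Initialize: hits = 0
Entering loop: while y < 30 and hits < 10:
After iteration 1: y = 2, hits = 1
After iteration 2: y = 4, hits = 2
After iteration 3: y = 8, hits = 3
After iteration 4: y = 16, hits = 4
After iteration 5: y = 32, hits = 5
Loop ends.

Final answer: 32, 5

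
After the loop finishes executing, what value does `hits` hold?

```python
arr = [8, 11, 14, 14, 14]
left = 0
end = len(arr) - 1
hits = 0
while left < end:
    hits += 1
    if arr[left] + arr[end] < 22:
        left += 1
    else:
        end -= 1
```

Let's trace through this code step by step.

Initialize: arr = [8, 11, 14, 14, 14]
Initialize: left = 0
Initialize: end = 4
Initialize: hits = 0
Entering loop: while left < end:
After iteration 1: left = 0, end = 3, hits = 1
After iteration 2: left = 0, end = 2, hits = 2
After iteration 3: left = 0, end = 1, hits = 3
After iteration 4: left = 1, end = 1, hits = 4
Loop ends.

Final answer: 4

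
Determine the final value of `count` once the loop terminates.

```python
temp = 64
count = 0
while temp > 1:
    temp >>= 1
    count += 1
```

Let's trace through this code step by step.

Initialize: temp = 64
Initialize: count = 0
Entering loop: while temp > 1:
After iteration 1: temp = 32, count = 1
After iteration 2: temp = 16, count = 2
After iteration 3: temp = 8, count = 3
After iteration 4: temp = 4, count = 4
After iteration 5: temp = 2, count = 5
After iteration 6: temp = 1, count = 6
Loop ends.

Final answer: 6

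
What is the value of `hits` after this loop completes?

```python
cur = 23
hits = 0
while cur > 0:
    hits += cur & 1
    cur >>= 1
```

Let's trace through this code step by step.

Initialize: cur = 23
Initialize: hits = 0
Entering loop: while cur > 0:
After iteration 1: cur = 11, hits = 1
After iteration 2: cur = 5, hits = 2
After iteration 3: cur = 2, hits = 3
After iteration 4: cur = 1, hits = 3
After iteration 5: cur = 0, hits = 4
Loop ends.

Final answer: 4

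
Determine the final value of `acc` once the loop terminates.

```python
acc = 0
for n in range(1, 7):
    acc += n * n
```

Let's trace through this code step by step.

Initialize: acc = 0
Entering loop: for n in range(1, 7):
After iteration 1: n = 1, acc = 1
After iteration 2: n = 2, acc = 5
After iteration 3: n = 3, acc = 14
After iteration 4: n = 4, acc = 30
After iteration 5: n = 5, acc = 55
After iteration 6: n = 6, acc = 91
Loop ends.

Final answer: 91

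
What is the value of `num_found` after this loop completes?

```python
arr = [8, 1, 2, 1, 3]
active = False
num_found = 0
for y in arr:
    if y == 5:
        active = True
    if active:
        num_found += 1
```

Let's trace through this code step by step.

Initialize: arr = [8, 1, 2, 1, 3]
Initialize: active = False
Initialize: num_found = 0
Entering loop: for y in arr:
After iteration 1: y = 8, num_found = 0
After iteration 2: y = 1, num_found = 0
After iteration 3: y = 2, num_found = 0
After iteration 4: y = 1, num_found = 0
After iteration 5: y = 3, num_found = 0
Loop ends.

Final answer: 0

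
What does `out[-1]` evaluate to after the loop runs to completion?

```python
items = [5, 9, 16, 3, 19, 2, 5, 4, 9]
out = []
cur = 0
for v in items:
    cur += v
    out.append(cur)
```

Let's trace through this code step by step.

Initialize: items = [5, 9, 16, 3, 19, 2, 5, 4, 9]
Initialize: out = []
Initialize: cur = 0
Entering loop: for v in items:
After iteration 1: v = 5, out = [5], cur = 5
After iteration 2: v = 9, out = [5, 14], cur = 14
After iteration 3: v = 16, out = [5, 14, 30], cur = 30
After iteration 4: v = 3, out = [5, 14, 30, 33], cur = 33
After iteration 5: v = 19, out = [5, 14, 30, 33, 52], cur = 52
After iteration 6: v = 2, out = [5, 14, 30, 33, 52, 54], cur = 54
After iteration 7: v = 5, out = [5, 14, 30, 33, 52, 54, 59], cur = 59
After iteration 8: v = 4, out = [5, 14, 30, 33, 52, 54, 59, 63], cur = 63
After iteration 9: v = 9, out = [5, 14, 30, 33, 52, 54, 59, 63, 72], cur = 72
Loop ends.
out[-1] = 72

Final answer: 72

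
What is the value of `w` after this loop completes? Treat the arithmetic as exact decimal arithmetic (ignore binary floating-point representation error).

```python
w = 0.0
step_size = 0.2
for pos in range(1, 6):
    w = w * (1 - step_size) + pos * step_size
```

Let's trace through this code step by step.

Initialize: w = 0.0
Initialize: step_size = 0.2
Entering loop: for pos in range(1, 6):
After iteration 1: pos = 1, w = 0.2
After iteration 2: pos = 2, w = 0.56
After iteration 3: pos = 3, w = 1.048
After iteration 4: pos = 4, w = 1.6384
After iteration 5: pos = 5, w = 2.31072
Loop ends.

Final answer: 2.31072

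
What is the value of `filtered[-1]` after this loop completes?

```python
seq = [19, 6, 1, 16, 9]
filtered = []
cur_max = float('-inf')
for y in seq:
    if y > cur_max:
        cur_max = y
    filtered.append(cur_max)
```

Let's trace through this code step by step.

Initialize: seq = [19, 6, 1, 16, 9]
Initialize: filtered = []
Initialize: cur_max = -inf
Entering loop: for y in seq:
After iteration 1: y = 19, filtered = [19], cur_max = 19
After iteration 2: y = 6, filtered = [19, 19], cur_max = 19
After iteration 3: y = 1, filtered = [19, 19, 19], cur_max = 19
After iteration 4: y = 16, filtered = [19, 19, 19, 19], cur_max = 19
After iteration 5: y = 9, filtered = [19, 19, 19, 19, 19], cur_max = 19
Loop ends.
filtered[-1] = 19

Final answer: 19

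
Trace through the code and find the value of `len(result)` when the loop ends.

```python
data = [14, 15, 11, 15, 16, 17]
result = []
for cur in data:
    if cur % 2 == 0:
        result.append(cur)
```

Let's trace through this code step by step.

Initialize: data = [14, 15, 11, 15, 16, 17]
Initialize: result = []
Entering loop: for cur in data:
After iteration 1: cur = 14, result = [14]
After iteration 2: cur = 15, result = [14]
After iteration 3: cur = 11, result = [14]
After iteration 4: cur = 15, result = [14]
After iteration 5: cur = 16, result = [14, 16]
After iteration 6: cur = 17, result = [14, 16]
Loop ends.
len(result) = 2

Final answer: 2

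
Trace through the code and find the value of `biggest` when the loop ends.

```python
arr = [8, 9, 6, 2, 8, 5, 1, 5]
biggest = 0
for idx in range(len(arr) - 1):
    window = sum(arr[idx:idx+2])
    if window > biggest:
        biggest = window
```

Let's trace through this code step by step.

Initialize: arr = [8, 9, 6, 2, 8, 5, 1, 5]
Initialize: biggest = 0
Entering loop: for idx in range(len(arr) - 1):
After iteration 1: idx = 0, biggest = 17, window = 17
After iteration 2: idx = 1, biggest = 17, window = 15
After iteration 3: idx = 2, biggest = 17, window = 8
After iteration 4: idx = 3, biggest = 17, window = 10
After iteration 5: idx = 4, biggest = 17, window = 13
After iteration 6: idx = 5, biggest = 17, window = 6
After iteration 7: idx = 6, biggest = 17, window = 6
Loop ends.

Final answer: 17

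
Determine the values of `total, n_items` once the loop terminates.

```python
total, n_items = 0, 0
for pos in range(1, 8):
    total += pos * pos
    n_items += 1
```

Let's trace through this code step by step.

Initialize: total = 0
Initialize: n_items = 0
Entering loop: for pos in range(1, 8):
After iteration 1: pos = 1, total = 1, n_items = 1
After iteration 2: pos = 2, total = 5, n_items = 2
After iteration 3: pos = 3, total = 14, n_items = 3
After iteration 4: pos = 4, total = 30, n_items = 4
After iteration 5: pos = 5, total = 55, n_items = 5
After iteration 6: pos = 6, total = 91, n_items = 6
After iteration 7: pos = 7, total = 140, n_items = 7
Loop ends.

Final answer: 140, 7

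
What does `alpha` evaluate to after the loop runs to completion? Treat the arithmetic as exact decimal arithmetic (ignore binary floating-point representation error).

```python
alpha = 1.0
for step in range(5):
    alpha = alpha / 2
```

Let's trace through this code step by step.

Initialize: alpha = 1.0
Entering loop: for step in range(5):
After iteration 1: step = 0, alpha = 0.5
After iteration 2: step = 1, alpha = 0.25
After iteration 3: step = 2, alpha = 0.125
After iteration 4: step = 3, alpha = 0.0625
After iteration 5: step = 4, alpha = 0.03125
Loop ends.

Final answer: 0.03125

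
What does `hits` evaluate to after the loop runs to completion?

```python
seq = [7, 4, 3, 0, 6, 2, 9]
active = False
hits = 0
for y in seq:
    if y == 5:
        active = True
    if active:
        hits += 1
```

Let's trace through this code step by step.

Initialize: seq = [7, 4, 3, 0, 6, 2, 9]
Initialize: active = False
Initialize: hits = 0
Entering loop: for y in seq:
After iteration 1: y = 7, hits = 0
After iteration 2: y = 4, hits = 0
After iteration 3: y = 3, hits = 0
After iteration 4: y = 0, hits = 0
After iteration 5: y = 6, hits = 0
After iteration 6: y = 2, hits = 0
After iteration 7: y = 9, hits = 0
Loop ends.

Final answer: 0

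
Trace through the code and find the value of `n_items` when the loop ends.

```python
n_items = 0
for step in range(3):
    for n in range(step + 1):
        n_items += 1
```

Let's trace through this code step by step.

Initialize: n_items = 0
Entering loop: for step in range(3):
After iteration 1: step = 0, n_items = 1, n = 0
After iteration 2: step = 1, n_items = 3, n = 1
After iteration 3: step = 2, n_items = 6, n = 2
Loop ends.

Final answer: 6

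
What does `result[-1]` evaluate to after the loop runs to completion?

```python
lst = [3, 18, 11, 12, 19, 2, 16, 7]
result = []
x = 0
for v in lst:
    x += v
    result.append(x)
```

Let's trace through this code step by step.

Initialize: lst = [3, 18, 11, 12, 19, 2, 16, 7]
Initialize: result = []
Initialize: x = 0
Entering loop: for v in lst:
After iteration 1: v = 3, result = [3], x = 3
After iteration 2: v = 18, result = [3, 21], x = 21
After iteration 3: v = 11, result = [3, 21, 32], x = 32
After iteration 4: v = 12, result = [3, 21, 32, 44], x = 44
After iteration 5: v = 19, result = [3, 21, 32, 44, 63], x = 63
After iteration 6: v = 2, result = [3, 21, 32, 44, 63, 65], x = 65
After iteration 7: v = 16, result = [3, 21, 32, 44, 63, 65, 81], x = 81
After iteration 8: v = 7, result = [3, 21, 32, 44, 63, 65, 81, 88], x = 88
Loop ends.
result[-1] = 88

Final answer: 88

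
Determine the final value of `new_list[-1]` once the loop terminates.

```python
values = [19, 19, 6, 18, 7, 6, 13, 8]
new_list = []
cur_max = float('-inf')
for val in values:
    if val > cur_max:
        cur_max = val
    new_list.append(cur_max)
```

Let's trace through this code step by step.

Initialize: values = [19, 19, 6, 18, 7, 6, 13, 8]
Initialize: new_list = []
Initialize: cur_max = -inf
Entering loop: for val in values:
After iteration 1: val = 19, new_list = [19], cur_max = 19
After iteration 2: val = 19, new_list = [19, 19], cur_max = 19
After iteration 3: val = 6, new_list = [19, 19, 19], cur_max = 19
After iteration 4: val = 18, new_list = [19, 19, 19, 19], cur_max = 19
After iteration 5: val = 7, new_list = [19, 19, 19, 19, 19], cur_max = 19
After iteration 6: val = 6, new_list = [19, 19, 19, 19, 19, 19], cur_max = 19
After iteration 7: val = 13, new_list = [19, 19, 19, 19, 19, 19, 19], cur_max = 19
After iteration 8: val = 8, new_list = [19, 19, 19, 19, 19, 19, 19, 19], cur_max = 19
Loop ends.
new_list[-1] = 19

Final answer: 19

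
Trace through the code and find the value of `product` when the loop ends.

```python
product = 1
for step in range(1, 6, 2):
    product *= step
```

Let's trace through this code step by step.

Initialize: product = 1
Entering loop: for step in range(1, 6, 2):
After iteration 1: step = 1, product = 1
After iteration 2: step = 3, product = 3
After iteration 3: step = 5, product = 15
Loop ends.

Final answer: 15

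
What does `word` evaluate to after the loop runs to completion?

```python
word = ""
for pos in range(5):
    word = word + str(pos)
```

Let's trace through this code step by step.

Initialize: word = ''
Entering loop: for pos in range(5):
After iteration 1: pos = 0, word = '0'
After iteration 2: pos = 1, word = '01'
After iteration 3: pos = 2, word = '012'
After iteration 4: pos = 3, word = '0123'
After iteration 5: pos = 4, word = '01234'
Loop ends.

Final answer: '01234'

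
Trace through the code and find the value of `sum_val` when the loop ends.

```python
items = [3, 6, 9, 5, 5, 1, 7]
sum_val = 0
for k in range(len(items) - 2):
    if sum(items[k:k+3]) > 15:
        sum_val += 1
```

Let's trace through this code step by step.

Initialize: items = [3, 6, 9, 5, 5, 1, 7]
Initialize: sum_val = 0
Entering loop: for k in range(len(items) - 2):
After iteration 1: k = 0, sum_val = 1
After iteration 2: k = 1, sum_val = 2
After iteration 3: k = 2, sum_val = 3
After iteration 4: k = 3, sum_val = 3
After iteration 5: k = 4, sum_val = 3
Loop ends.

Final answer: 3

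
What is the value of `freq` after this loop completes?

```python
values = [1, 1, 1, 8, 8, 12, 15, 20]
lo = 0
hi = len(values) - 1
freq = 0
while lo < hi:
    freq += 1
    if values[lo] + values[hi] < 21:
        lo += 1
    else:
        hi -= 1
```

Let's trace through this code step by step.

Initialize: values = [1, 1, 1, 8, 8, 12, 15, 20]
Initialize: lo = 0
Initialize: hi = 7
Initialize: freq = 0
Entering loop: while lo < hi:
After iteration 1: lo = 0, hi = 6, freq = 1
After iteration 2: lo = 1, hi = 6, freq = 2
After iteration 3: lo = 2, hi = 6, freq = 3
After iteration 4: lo = 3, hi = 6, freq = 4
After iteration 5: lo = 3, hi = 5, freq = 5
After iteration 6: lo = 4, hi = 5, freq = 6
After iteration 7: lo = 5, hi = 5, freq = 7
Loop ends.

Final answer: 7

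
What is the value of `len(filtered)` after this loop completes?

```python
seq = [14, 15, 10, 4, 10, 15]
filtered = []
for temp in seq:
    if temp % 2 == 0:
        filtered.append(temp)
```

Let's trace through this code step by step.

Initialize: seq = [14, 15, 10, 4, 10, 15]
Initialize: filtered = []
Entering loop: for temp in seq:
After iteration 1: temp = 14, filtered = [14]
After iteration 2: temp = 15, filtered = [14]
After iteration 3: temp = 10, filtered = [14, 10]
After iteration 4: temp = 4, filtered = [14, 10, 4]
After iteration 5: temp = 10, filtered = [14, 10, 4, 10]
After iteration 6: temp = 15, filtered = [14, 10, 4, 10]
Loop ends.
len(filtered) = 4

Final answer: 4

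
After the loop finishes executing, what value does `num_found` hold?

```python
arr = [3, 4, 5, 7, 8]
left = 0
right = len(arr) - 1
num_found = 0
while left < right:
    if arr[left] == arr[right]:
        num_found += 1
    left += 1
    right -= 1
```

Let's trace through this code step by step.

Initialize: arr = [3, 4, 5, 7, 8]
Initialize: left = 0
Initialize: right = 4
Initialize: num_found = 0
Entering loop: while left < right:
After iteration 1: left = 1, right = 3, num_found = 0
After iteration 2: left = 2, right = 2, num_found = 0
Loop ends.

Final answer: 0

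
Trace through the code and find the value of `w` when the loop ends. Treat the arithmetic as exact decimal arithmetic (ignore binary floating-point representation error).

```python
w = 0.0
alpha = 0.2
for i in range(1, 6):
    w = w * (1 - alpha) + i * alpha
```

Let's trace through this code step by step.

Initialize: w = 0.0
Initialize: alpha = 0.2
Entering loop: for i in range(1, 6):
After iteration 1: i = 1, w = 0.2
After iteration 2: i = 2, w = 0.56
After iteration 3: i = 3, w = 1.048
After iteration 4: i = 4, w = 1.6384
After iteration 5: i = 5, w = 2.31072
Loop ends.

Final answer: 2.31072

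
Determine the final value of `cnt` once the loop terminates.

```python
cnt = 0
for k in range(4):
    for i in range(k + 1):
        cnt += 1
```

Let's trace through this code step by step.

Initialize: cnt = 0
Entering loop: for k in range(4):
After iteration 1: k = 0, cnt = 1, i = 0
After iteration 2: k = 1, cnt = 3, i = 1
After iteration 3: k = 2, cnt = 6, i = 2
After iteration 4: k = 3, cnt = 10, i = 3
Loop ends.

Final answer: 10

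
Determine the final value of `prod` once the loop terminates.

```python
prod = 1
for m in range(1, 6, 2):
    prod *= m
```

Let's trace through this code step by step.

Initialize: prod = 1
Entering loop: for m in range(1, 6, 2):
After iteration 1: m = 1, prod = 1
After iteration 2: m = 3, prod = 3
After iteration 3: m = 5, prod = 15
Loop ends.

Final answer: 15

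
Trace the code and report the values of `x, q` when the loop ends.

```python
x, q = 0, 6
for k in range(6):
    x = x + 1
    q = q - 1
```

Let's trace through this code step by step.

Initialize: x = 0
Initialize: q = 6
Entering loop: for k in range(6):
After iteration 1: k = 0, x = 1, q = 5
After iteration 2: k = 1, x = 2, q = 4
After iteration 3: k = 2, x = 3, q = 3
After iteration 4: k = 3, x = 4, q = 2
After iteration 5: k = 4, x = 5, q = 1
After iteration 6: k = 5, x = 6, q = 0
Loop ends.

Final answer: 6, 0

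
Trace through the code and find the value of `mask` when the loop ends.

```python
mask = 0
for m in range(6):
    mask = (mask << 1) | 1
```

Let's trace through this code step by step.

Initialize: mask = 0
Entering loop: for m in range(6):
After iteration 1: m = 0, mask = 1
After iteration 2: m = 1, mask = 3
After iteration 3: m = 2, mask = 7
After iteration 4: m = 3, mask = 15
After iteration 5: m = 4, mask = 31
After iteration 6: m = 5, mask = 63
Loop ends.

Final answer: 63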